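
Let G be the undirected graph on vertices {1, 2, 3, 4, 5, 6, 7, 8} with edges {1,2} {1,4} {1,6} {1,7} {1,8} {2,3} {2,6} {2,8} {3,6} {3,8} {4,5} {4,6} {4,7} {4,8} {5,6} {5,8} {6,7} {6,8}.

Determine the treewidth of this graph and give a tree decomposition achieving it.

Treewidth 3.
Bags: B1 = {1, 2, 6, 8}  B2 = {2, 3, 6, 8}  B3 = {1, 4, 6, 8}  B4 = {1, 4, 6, 7}  B5 = {4, 5, 6, 8}
Tree: B1–B2, B1–B3, B3–B4, B3–B5

The largest bag has 4 vertices, giving width 3; this decomposition certifies tw(G) ≤ 3. On the other hand G contains the 4-clique {1, 2, 6, 8}. A clique must lie in a single bag of any decomposition, so no decomposition can have width below 3. Combining the bounds, tw(G) = 3.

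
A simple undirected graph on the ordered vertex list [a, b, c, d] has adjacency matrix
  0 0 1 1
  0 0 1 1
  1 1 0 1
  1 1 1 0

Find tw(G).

2

A width-2 tree decomposition is:
Bags: B1 = {b, c, d}  B2 = {a, c, d}
Tree: B1–B2
Every bag has size at most 3, so the width is 3 − 1 = 2 and tw(G) ≤ 2. Conversely, {a, c, d} is a clique of size 3, and the vertices of any clique must share a bag in every tree decomposition; so some bag has ≥ 3 vertices and tw(G) ≥ 2. Combining the bounds, tw(G) = 2.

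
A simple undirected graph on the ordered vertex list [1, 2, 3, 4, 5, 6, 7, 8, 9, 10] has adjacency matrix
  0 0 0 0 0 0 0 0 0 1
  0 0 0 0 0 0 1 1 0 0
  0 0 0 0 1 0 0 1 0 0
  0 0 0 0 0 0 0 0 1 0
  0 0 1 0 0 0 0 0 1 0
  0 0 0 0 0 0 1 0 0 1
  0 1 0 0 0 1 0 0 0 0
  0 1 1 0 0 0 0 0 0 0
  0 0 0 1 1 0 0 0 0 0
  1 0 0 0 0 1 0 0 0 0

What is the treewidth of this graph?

1

A width-1 tree decomposition is:
Bags: B1 = {4, 9}  B2 = {5, 9}  B3 = {3, 5}  B4 = {3, 8}  B5 = {2, 8}  B6 = {2, 7}  B7 = {6, 7}  B8 = {6, 10}  B9 = {1, 10}
Tree: B1–B2, B2–B3, B3–B4, B4–B5, B5–B6, B6–B7, B7–B8, B8–B9
The largest bag has 2 vertices, giving width 1; this decomposition certifies tw(G) ≤ 1. Since G has at least one edge (e.g. 4–9), it is not an edgeless graph, so tw(G) ≥ 1. Hence tw(G) = 1 exactly.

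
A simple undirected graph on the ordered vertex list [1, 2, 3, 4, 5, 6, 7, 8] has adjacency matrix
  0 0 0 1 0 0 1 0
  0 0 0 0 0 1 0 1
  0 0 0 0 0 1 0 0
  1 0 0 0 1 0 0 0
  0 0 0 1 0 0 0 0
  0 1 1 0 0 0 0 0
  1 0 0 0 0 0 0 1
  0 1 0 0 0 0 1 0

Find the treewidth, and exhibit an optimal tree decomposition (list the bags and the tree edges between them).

Treewidth 1.
One optimal decomposition is:
Bags: B1 = {3, 6}  B2 = {2, 6}  B3 = {2, 8}  B4 = {7, 8}  B5 = {1, 7}  B6 = {1, 4}  B7 = {4, 5}
Tree: B1–B2, B2–B3, B3–B4, B4–B5, B5–B6, B6–B7

The largest bag has 2 vertices, giving width 1; this decomposition certifies tw(G) ≤ 1. Since G has at least one edge (e.g. 3–6), it is not an edgeless graph, so tw(G) ≥ 1. Hence tw(G) = 1 exactly.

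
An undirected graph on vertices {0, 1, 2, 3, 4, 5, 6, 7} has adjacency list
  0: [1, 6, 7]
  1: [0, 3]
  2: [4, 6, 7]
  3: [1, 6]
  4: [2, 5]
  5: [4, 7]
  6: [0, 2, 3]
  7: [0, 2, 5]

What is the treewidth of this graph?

2

A width-2 tree decomposition is:
Bags: B1 = {2, 4, 5}  B2 = {2, 5, 7}  B3 = {2, 6, 7}  B4 = {0, 6, 7}  B5 = {0, 3, 6}  B6 = {0, 1, 3}
Tree: B1–B2, B2–B3, B3–B4, B4–B5, B5–B6
The largest bag has 3 vertices, giving width 2; this decomposition certifies tw(G) ≤ 2. Since 4–5–7–2–4 is a cycle in G, G is not acyclic. Forests are exactly the graphs of treewidth ≤ 1, so tw(G) ≥ 2. The upper and lower bounds meet at 2, so that is the treewidth.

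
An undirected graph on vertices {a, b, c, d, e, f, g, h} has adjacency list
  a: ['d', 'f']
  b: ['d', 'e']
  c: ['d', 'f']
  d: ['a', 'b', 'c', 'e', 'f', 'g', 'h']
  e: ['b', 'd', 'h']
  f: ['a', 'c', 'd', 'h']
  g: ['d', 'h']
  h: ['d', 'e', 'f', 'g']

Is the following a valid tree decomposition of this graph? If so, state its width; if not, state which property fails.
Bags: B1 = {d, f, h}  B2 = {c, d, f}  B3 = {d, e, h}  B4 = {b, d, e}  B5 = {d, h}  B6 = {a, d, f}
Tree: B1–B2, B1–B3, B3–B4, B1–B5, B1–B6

A tree decomposition must satisfy three properties: every vertex lies in some bag; for every edge, both endpoints lie together in some bag; and for every vertex, the bags containing it form a connected subtree. Here vertex g appears in no bag, so the decomposition is invalid.

No — vertex g appears in no bag.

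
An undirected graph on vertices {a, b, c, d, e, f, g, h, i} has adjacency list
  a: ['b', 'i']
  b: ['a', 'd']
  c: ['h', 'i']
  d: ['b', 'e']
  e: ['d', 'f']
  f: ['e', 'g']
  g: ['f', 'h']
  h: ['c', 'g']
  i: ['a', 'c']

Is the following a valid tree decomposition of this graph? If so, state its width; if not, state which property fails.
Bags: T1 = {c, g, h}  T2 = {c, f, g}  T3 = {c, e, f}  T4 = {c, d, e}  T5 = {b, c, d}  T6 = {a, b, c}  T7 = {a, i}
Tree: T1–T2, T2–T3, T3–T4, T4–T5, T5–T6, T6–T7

A tree decomposition must satisfy three properties: every vertex lies in some bag; for every edge, both endpoints lie together in some bag; and for every vertex, the bags containing it form a connected subtree. Here edge (c,i) lies in no bag, so the decomposition is invalid.

No — edge (c,i) lies in no bag.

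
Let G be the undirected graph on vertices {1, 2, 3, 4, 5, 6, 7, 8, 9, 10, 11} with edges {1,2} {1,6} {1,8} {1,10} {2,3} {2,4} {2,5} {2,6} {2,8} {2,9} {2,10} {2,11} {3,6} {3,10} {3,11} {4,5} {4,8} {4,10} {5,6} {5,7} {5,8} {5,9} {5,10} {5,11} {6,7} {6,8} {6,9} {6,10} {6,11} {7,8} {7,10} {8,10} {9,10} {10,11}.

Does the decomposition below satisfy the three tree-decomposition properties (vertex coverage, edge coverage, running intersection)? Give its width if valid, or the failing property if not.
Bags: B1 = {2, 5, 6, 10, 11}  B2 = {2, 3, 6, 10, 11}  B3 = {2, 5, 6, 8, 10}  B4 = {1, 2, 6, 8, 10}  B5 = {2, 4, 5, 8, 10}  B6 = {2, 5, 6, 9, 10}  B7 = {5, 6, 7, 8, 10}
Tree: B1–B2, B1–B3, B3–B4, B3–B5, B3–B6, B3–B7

Yes; width 4.

Vertex coverage: the bags together contain {1, 2, 3, 4, 5, 6, 7, 8, 9, 10, 11}, the full vertex set. Edge coverage: each edge of G has both endpoints in at least one bag. Running intersection: for every vertex, the bags containing it form a connected subtree. All three properties hold, so this is a valid tree decomposition of width max|bag| − 1 = 4, and hence tw(G) ≤ 4.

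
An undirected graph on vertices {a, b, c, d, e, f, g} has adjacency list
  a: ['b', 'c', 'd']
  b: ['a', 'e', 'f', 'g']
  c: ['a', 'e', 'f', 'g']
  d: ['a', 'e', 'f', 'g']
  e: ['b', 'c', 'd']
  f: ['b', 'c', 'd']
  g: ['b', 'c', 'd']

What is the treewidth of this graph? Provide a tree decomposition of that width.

The largest bag has 4 vertices, giving width 3; this decomposition certifies tw(G) ≤ 3. For the lower bound: the 4 vertex sets {d,f}, {a,c}, {b}, {e} are disjoint, each induces a connected subgraph, and every pair is joined by at least one edge of G. Contracting each set to a single vertex therefore yields K_{4} as a minor, and since treewidth is minor-monotone, tw(G) ≥ tw(K_{4}) = 3. Combining the bounds, tw(G) = 3.

Treewidth 3.
Bags: B1 = {b, c, d, f}  B2 = {a, b, c, d}  B3 = {b, c, d, e}  B4 = {b, c, d, g}
Tree: B1–B2, B2–B3, B3–B4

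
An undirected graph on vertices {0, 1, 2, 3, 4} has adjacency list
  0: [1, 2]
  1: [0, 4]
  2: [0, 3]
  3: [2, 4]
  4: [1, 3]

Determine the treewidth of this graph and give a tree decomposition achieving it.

The largest bag has 3 vertices, giving width 2; this decomposition certifies tw(G) ≤ 2. The edges 1–4–3–2–0–1 form a cycle, so G is not a tree and its treewidth is at least 2. The upper and lower bounds meet at 2, so that is the treewidth.

Treewidth 2.
Bags: B1 = {1, 3, 4}  B2 = {1, 2, 3}  B3 = {0, 1, 2}
Tree: B1–B2, B2–B3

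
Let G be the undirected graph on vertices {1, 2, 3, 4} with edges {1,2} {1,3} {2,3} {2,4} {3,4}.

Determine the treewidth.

A width-2 tree decomposition is:
Bags: B1 = {1, 2, 3}  B2 = {2, 3, 4}
Tree: B1–B2
The largest bag has 3 vertices, giving width 2; this decomposition certifies tw(G) ≤ 2. For the lower bound, the 3 vertices {1, 2, 3} are pairwise adjacent, and any tree decomposition puts a clique entirely inside one bag — forcing width ≥ 2. Hence tw(G) = 2 exactly.

2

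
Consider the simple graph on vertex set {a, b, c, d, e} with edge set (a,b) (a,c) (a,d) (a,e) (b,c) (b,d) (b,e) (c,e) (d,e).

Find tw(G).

3

A width-3 tree decomposition is:
Bags: B1 = {a, b, d, e}  B2 = {a, b, c, e}
Tree: B1–B2
Every bag has size at most 4, so the width is 4 − 1 = 3 and tw(G) ≤ 3. For the lower bound, the 4 vertices {a, b, d, e} are pairwise adjacent, and any tree decomposition puts a clique entirely inside one bag — forcing width ≥ 3. Therefore the treewidth is 3.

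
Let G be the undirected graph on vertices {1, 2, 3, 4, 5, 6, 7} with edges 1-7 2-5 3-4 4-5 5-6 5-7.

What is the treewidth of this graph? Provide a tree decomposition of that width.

Treewidth 1.
One such decomposition:
Bags: B1 = {3, 4}  B2 = {4, 5}  B3 = {2, 5}  B4 = {5, 7}  B5 = {1, 7}  B6 = {5, 6}
Tree: B1–B2, B2–B3, B3–B4, B4–B5, B4–B6

The largest bag has 2 vertices, giving width 1; this decomposition certifies tw(G) ≤ 1. G has an edge, so its treewidth is at least 1. Therefore the treewidth is 1.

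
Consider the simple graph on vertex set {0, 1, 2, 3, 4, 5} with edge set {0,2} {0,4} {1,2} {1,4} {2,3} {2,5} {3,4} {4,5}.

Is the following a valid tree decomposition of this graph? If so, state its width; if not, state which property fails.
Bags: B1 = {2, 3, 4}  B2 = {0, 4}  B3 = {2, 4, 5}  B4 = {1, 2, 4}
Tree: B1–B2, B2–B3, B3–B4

A tree decomposition must satisfy three properties: every vertex lies in some bag; for every edge, both endpoints lie together in some bag; and for every vertex, the bags containing it form a connected subtree. Here edge (2,0) lies in no bag, so the decomposition is invalid.

No — edge (2,0) lies in no bag.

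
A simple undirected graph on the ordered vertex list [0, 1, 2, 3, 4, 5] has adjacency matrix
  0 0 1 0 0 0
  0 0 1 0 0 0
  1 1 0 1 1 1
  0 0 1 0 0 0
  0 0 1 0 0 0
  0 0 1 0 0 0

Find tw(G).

1

A width-1 tree decomposition is:
Bags: B1 = {1, 2}  B2 = {2, 4}  B3 = {2, 5}  B4 = {2, 3}  B5 = {0, 2}
Tree: B1–B2, B1–B3, B3–B4, B2–B5
Every bag has size at most 2, so the width is 2 − 1 = 1 and tw(G) ≤ 1. Since G has at least one edge (e.g. 2–1), it is not an edgeless graph, so tw(G) ≥ 1. Hence tw(G) = 1 exactly.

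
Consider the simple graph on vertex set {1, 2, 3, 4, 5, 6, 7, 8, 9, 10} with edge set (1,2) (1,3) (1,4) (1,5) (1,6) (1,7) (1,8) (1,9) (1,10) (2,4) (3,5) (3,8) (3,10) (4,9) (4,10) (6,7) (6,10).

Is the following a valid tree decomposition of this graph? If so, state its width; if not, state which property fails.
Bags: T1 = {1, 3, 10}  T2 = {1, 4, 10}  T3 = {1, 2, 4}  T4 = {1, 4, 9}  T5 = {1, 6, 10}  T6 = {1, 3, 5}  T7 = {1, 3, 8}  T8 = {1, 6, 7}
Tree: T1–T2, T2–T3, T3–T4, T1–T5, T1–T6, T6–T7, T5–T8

Every vertex of G appears in some bag (union = {1, 2, 3, 4, 5, 6, 7, 8, 9, 10}); every edge is covered by a bag; and for each vertex v the set of bags containing v is connected in the bag tree. The decomposition is therefore valid. The largest bag has 3 vertices, so the width is 2.

Yes; width 2.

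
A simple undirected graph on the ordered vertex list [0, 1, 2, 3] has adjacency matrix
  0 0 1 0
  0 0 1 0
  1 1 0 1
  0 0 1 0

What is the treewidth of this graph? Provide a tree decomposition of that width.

Every bag has size at most 2, so the width is 2 − 1 = 1 and tw(G) ≤ 1. Since G has at least one edge (e.g. 2–3), it is not an edgeless graph, so tw(G) ≥ 1. Hence tw(G) = 1 exactly.

Treewidth 1.
One such decomposition:
Bags: B1 = {2, 3}  B2 = {1, 2}  B3 = {0, 2}
Tree: B1–B2, B2–B3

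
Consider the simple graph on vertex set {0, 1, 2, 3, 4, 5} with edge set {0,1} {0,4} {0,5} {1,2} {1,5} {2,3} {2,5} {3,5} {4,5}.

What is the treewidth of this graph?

A width-2 tree decomposition is:
Bags: B1 = {0, 4, 5}  B2 = {0, 1, 5}  B3 = {1, 2, 5}  B4 = {2, 3, 5}
Tree: B1–B2, B2–B3, B3–B4
Every bag has size at most 3, so the width is 3 − 1 = 2 and tw(G) ≤ 2. For the lower bound, the 3 vertices {0, 1, 5} are pairwise adjacent, and any tree decomposition puts a clique entirely inside one bag — forcing width ≥ 2. Hence tw(G) = 2 exactly.

2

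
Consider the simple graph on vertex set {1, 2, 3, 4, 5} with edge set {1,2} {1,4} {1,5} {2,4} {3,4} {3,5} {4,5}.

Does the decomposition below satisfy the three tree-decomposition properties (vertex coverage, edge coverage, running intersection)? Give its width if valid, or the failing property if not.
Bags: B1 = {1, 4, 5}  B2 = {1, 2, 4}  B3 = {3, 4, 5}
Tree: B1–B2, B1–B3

Vertex coverage: the bags together contain {1, 2, 3, 4, 5}, the full vertex set. Edge coverage: each edge of G has both endpoints in at least one bag. Running intersection: for every vertex, the bags containing it form a connected subtree. All three properties hold, so this is a valid tree decomposition of width max|bag| − 1 = 2, and hence tw(G) ≤ 2.

Yes; width 2.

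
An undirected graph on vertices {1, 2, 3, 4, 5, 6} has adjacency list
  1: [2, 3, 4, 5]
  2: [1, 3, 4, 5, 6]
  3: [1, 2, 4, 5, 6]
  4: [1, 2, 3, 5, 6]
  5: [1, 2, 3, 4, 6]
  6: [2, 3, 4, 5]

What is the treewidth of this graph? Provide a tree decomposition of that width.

Each bag holds 5 vertices, so the decomposition has width 4, which upper-bounds the treewidth. Conversely, {1, 2, 3, 4, 5} is a clique of size 5, and the vertices of any clique must share a bag in every tree decomposition; so some bag has ≥ 5 vertices and tw(G) ≥ 4. Therefore the treewidth is 4.

Treewidth 4.
One such decomposition:
Bags: B1 = {1, 2, 3, 4, 5}  B2 = {2, 3, 4, 5, 6}
Tree: B1–B2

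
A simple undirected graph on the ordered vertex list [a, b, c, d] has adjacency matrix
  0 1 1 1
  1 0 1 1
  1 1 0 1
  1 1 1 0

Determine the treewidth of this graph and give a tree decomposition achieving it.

Treewidth 3.
One optimal decomposition is:
Bags: B1 = {a, b, c, d}
Tree: (single bag)

With just one bag of size 4, the width is 4 − 1 = 3, so tw(G) ≤ 3. For the lower bound, the 4 vertices {a, b, c, d} are pairwise adjacent, and any tree decomposition puts a clique entirely inside one bag — forcing width ≥ 3. The upper and lower bounds meet at 3, so that is the treewidth.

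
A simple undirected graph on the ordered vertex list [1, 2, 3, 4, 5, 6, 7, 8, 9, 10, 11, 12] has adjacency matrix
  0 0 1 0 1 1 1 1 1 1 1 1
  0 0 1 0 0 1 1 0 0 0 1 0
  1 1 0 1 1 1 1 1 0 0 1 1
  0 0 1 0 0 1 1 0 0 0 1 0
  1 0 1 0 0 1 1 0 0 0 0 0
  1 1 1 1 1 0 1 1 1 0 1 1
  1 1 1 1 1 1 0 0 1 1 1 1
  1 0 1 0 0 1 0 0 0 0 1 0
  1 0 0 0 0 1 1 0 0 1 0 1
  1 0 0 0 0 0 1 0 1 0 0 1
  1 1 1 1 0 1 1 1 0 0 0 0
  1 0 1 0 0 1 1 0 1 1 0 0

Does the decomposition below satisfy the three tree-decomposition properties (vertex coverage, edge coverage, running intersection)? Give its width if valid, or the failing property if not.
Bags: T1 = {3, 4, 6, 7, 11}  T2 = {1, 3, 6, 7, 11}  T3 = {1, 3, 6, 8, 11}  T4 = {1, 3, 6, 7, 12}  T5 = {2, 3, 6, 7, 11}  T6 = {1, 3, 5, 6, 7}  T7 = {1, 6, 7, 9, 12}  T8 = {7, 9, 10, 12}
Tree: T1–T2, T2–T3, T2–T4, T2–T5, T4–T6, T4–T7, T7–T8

A tree decomposition must satisfy three properties: every vertex lies in some bag; for every edge, both endpoints lie together in some bag; and for every vertex, the bags containing it form a connected subtree. Here edge (1,10) lies in no bag, so the decomposition is invalid.

No — edge (1,10) lies in no bag.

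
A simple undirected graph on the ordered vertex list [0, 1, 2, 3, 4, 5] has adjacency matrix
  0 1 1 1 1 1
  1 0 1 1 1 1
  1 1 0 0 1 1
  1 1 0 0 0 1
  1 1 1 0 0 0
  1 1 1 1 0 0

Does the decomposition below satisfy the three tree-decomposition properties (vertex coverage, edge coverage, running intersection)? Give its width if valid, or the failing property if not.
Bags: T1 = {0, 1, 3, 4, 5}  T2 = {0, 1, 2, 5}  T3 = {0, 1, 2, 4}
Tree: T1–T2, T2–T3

No — bags containing vertex 4 are not connected in the tree.

A tree decomposition must satisfy three properties: every vertex lies in some bag; for every edge, both endpoints lie together in some bag; and for every vertex, the bags containing it form a connected subtree. Here bags containing vertex 4 are not connected in the tree, so the decomposition is invalid.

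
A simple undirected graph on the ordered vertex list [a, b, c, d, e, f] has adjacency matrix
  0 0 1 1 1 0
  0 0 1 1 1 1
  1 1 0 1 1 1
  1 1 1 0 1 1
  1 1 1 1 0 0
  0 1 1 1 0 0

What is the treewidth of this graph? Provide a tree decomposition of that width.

Treewidth 3.
Bags: B1 = {b, c, d, e}  B2 = {a, c, d, e}  B3 = {b, c, d, f}
Tree: B1–B2, B1–B3

Each bag holds 4 vertices, so the decomposition has width 3, which upper-bounds the treewidth. Conversely, {a, c, d, e} is a clique of size 4, and the vertices of any clique must share a bag in every tree decomposition; so some bag has ≥ 4 vertices and tw(G) ≥ 3. The upper and lower bounds meet at 3, so that is the treewidth.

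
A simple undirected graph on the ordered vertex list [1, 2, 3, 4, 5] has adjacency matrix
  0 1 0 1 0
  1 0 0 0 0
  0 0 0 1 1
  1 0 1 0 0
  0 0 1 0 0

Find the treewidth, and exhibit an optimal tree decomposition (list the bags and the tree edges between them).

Treewidth 1.
One such decomposition:
Bags: B1 = {3, 5}  B2 = {3, 4}  B3 = {1, 4}  B4 = {1, 2}
Tree: B1–B2, B2–B3, B3–B4

The largest bag has 2 vertices, giving width 1; this decomposition certifies tw(G) ≤ 1. Since G has at least one edge (e.g. 5–3), it is not an edgeless graph, so tw(G) ≥ 1. Therefore the treewidth is 1.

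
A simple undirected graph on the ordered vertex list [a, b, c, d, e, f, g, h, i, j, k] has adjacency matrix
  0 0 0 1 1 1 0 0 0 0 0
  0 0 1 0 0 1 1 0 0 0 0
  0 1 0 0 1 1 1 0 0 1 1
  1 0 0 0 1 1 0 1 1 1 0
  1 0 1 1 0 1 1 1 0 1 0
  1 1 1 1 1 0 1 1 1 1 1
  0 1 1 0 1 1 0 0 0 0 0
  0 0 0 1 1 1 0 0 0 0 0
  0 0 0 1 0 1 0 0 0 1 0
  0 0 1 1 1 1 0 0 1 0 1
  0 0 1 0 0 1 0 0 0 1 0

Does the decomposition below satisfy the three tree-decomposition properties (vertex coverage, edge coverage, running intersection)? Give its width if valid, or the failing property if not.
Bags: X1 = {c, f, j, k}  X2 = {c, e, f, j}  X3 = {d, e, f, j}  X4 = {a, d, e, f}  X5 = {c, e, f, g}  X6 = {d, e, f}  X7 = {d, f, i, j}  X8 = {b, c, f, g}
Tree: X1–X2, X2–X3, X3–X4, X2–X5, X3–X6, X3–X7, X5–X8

No — vertex h appears in no bag.

A tree decomposition must satisfy three properties: every vertex lies in some bag; for every edge, both endpoints lie together in some bag; and for every vertex, the bags containing it form a connected subtree. Here vertex h appears in no bag, so the decomposition is invalid.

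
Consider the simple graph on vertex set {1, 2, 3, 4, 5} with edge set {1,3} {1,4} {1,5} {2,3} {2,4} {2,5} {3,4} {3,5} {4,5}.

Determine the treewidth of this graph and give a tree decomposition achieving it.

Each bag holds 4 vertices, so the decomposition has width 3, which upper-bounds the treewidth. On the other hand G contains the 4-clique {1, 3, 4, 5}. A clique must lie in a single bag of any decomposition, so no decomposition can have width below 3. Therefore the treewidth is 3.

Treewidth 3.
Bags: B1 = {1, 3, 4, 5}  B2 = {2, 3, 4, 5}
Tree: B1–B2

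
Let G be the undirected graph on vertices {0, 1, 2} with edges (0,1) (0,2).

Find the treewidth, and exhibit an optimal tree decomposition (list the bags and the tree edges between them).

The largest bag has 2 vertices, giving width 1; this decomposition certifies tw(G) ≤ 1. Since G has at least one edge (e.g. 2–0), it is not an edgeless graph, so tw(G) ≥ 1. Therefore the treewidth is 1.

Treewidth 1.
One optimal decomposition is:
Bags: B1 = {0, 2}  B2 = {0, 1}
Tree: B1–B2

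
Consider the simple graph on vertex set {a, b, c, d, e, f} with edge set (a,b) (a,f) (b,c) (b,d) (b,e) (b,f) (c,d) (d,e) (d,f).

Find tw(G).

2

A width-2 tree decomposition is:
Bags: B1 = {b, d, f}  B2 = {a, b, f}  B3 = {b, c, d}  B4 = {b, d, e}
Tree: B1–B2, B1–B3, B3–B4
Every bag has size at most 3, so the width is 3 − 1 = 2 and tw(G) ≤ 2. On the other hand G contains the 3-clique {b, d, e}. A clique must lie in a single bag of any decomposition, so no decomposition can have width below 2. Hence tw(G) = 2 exactly.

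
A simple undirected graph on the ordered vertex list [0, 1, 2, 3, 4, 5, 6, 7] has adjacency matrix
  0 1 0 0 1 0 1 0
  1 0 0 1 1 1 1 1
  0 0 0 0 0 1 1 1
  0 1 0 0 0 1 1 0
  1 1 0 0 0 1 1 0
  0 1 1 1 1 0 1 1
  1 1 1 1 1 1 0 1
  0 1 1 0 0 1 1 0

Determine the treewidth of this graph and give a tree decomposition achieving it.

The largest bag has 4 vertices, giving width 3; this decomposition certifies tw(G) ≤ 3. On the other hand G contains the 4-clique {0, 1, 4, 6}. A clique must lie in a single bag of any decomposition, so no decomposition can have width below 3. Combining the bounds, tw(G) = 3.

Treewidth 3.
One optimal decomposition is:
Bags: B1 = {1, 3, 5, 6}  B2 = {1, 4, 5, 6}  B3 = {1, 5, 6, 7}  B4 = {2, 5, 6, 7}  B5 = {0, 1, 4, 6}
Tree: B1–B2, B2–B3, B3–B4, B2–B5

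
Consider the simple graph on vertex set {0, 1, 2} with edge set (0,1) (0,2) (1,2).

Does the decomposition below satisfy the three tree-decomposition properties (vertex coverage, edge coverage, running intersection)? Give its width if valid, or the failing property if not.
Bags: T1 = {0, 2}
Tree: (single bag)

No — vertex 1 appears in no bag.

A tree decomposition must satisfy three properties: every vertex lies in some bag; for every edge, both endpoints lie together in some bag; and for every vertex, the bags containing it form a connected subtree. Here vertex 1 appears in no bag, so the decomposition is invalid.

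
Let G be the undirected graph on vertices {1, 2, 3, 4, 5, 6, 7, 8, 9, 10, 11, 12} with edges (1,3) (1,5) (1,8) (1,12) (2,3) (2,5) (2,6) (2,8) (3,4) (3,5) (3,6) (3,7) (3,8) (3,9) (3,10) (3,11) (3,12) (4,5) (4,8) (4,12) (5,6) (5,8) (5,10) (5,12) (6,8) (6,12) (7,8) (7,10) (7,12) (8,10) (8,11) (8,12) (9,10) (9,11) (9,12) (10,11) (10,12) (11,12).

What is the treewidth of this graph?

A width-4 tree decomposition is:
Bags: B1 = {3, 8, 10, 11, 12}  B2 = {3, 5, 8, 10, 12}  B3 = {3, 7, 8, 10, 12}  B4 = {1, 3, 5, 8, 12}  B5 = {3, 5, 6, 8, 12}  B6 = {3, 4, 5, 8, 12}  B7 = {3, 9, 10, 11, 12}  B8 = {2, 3, 5, 6, 8}
Tree: B1–B2, B1–B3, B2–B4, B2–B5, B5–B6, B1–B7, B5–B8
The largest bag has 5 vertices, giving width 4; this decomposition certifies tw(G) ≤ 4. On the other hand G contains the 5-clique {2, 3, 5, 6, 8}. A clique must lie in a single bag of any decomposition, so no decomposition can have width below 4. Hence tw(G) = 4 exactly.

4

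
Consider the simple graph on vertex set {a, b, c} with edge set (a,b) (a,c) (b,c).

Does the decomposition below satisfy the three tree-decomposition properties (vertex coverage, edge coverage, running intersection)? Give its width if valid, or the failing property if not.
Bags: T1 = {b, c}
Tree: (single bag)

A tree decomposition must satisfy three properties: every vertex lies in some bag; for every edge, both endpoints lie together in some bag; and for every vertex, the bags containing it form a connected subtree. Here vertex a appears in no bag, so the decomposition is invalid.

No — vertex a appears in no bag.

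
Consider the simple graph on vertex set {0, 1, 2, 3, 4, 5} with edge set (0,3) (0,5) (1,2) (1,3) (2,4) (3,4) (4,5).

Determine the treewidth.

2

A width-2 tree decomposition is:
Bags: B1 = {0, 3, 5}  B2 = {3, 4, 5}  B3 = {1, 3, 4}  B4 = {1, 2, 4}
Tree: B1–B2, B2–B3, B3–B4
Each bag holds 3 vertices, so the decomposition has width 2, which upper-bounds the treewidth. The edges 0–5–4–3–0 form a cycle, so G is not a tree and its treewidth is at least 2. Combining the bounds, tw(G) = 2.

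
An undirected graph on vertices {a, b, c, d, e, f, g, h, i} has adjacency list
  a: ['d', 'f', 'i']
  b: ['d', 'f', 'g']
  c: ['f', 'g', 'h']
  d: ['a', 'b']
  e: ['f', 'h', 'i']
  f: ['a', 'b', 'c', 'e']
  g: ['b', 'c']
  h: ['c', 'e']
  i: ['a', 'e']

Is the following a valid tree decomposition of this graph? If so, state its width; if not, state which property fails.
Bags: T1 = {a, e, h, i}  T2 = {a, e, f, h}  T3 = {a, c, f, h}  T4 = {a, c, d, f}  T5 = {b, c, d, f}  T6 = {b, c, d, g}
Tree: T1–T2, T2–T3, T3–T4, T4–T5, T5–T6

Checking the three conditions: (i) the bags cover all of {a, b, c, d, e, f, g, h, i}; (ii) for each edge, some bag contains both endpoints; (iii) the bags containing any fixed vertex form a subtree. All hold, so the decomposition is valid with width 4 − 1 = 3.

Yes; width 3.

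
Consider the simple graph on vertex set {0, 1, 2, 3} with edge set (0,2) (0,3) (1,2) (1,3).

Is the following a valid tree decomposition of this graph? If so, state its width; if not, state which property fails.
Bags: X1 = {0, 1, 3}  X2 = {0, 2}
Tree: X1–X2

No — edge (1,2) lies in no bag.

A tree decomposition must satisfy three properties: every vertex lies in some bag; for every edge, both endpoints lie together in some bag; and for every vertex, the bags containing it form a connected subtree. Here edge (1,2) lies in no bag, so the decomposition is invalid.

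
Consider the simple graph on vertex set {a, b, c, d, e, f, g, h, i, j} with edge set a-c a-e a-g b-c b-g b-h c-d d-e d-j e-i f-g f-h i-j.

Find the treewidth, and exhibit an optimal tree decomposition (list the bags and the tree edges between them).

Treewidth 2.
One optimal decomposition is:
Bags: B1 = {e, i, j}  B2 = {d, e, j}  B3 = {a, d, e}  B4 = {a, c, d}  B5 = {a, c, g}  B6 = {b, c, g}  B7 = {b, f, g}  B8 = {b, f, h}
Tree: B1–B2, B2–B3, B3–B4, B4–B5, B5–B6, B6–B7, B7–B8

The largest bag has 3 vertices, giving width 2; this decomposition certifies tw(G) ≤ 2. The edges i–j–d–e–i form a cycle, so G is not a tree and its treewidth is at least 2. Hence tw(G) = 2 exactly.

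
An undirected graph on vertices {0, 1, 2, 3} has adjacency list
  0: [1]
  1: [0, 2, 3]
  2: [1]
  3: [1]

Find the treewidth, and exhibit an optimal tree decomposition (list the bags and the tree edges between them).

Each bag holds 2 vertices, so the decomposition has width 1, which upper-bounds the treewidth. G has an edge, so its treewidth is at least 1. The upper and lower bounds meet at 1, so that is the treewidth.

Treewidth 1.
One such decomposition:
Bags: B1 = {1, 3}  B2 = {1, 2}  B3 = {0, 1}
Tree: B1–B2, B2–B3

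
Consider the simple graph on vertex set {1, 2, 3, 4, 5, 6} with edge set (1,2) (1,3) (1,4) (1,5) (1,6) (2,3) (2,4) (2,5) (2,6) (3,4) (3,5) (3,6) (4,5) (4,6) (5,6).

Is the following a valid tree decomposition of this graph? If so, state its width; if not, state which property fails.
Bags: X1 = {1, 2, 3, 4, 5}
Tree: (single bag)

A tree decomposition must satisfy three properties: every vertex lies in some bag; for every edge, both endpoints lie together in some bag; and for every vertex, the bags containing it form a connected subtree. Here vertex 6 appears in no bag, so the decomposition is invalid.

No — vertex 6 appears in no bag.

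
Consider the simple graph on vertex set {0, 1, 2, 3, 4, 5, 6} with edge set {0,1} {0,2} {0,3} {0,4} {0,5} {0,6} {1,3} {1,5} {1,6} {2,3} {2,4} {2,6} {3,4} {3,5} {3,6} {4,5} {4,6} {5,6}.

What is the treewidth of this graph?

4

A width-4 tree decomposition is:
Bags: B1 = {0, 3, 4, 5, 6}  B2 = {0, 2, 3, 4, 6}  B3 = {0, 1, 3, 5, 6}
Tree: B1–B2, B1–B3
Each bag holds 5 vertices, so the decomposition has width 4, which upper-bounds the treewidth. Conversely, {0, 1, 3, 5, 6} is a clique of size 5, and the vertices of any clique must share a bag in every tree decomposition; so some bag has ≥ 5 vertices and tw(G) ≥ 4. Hence tw(G) = 4 exactly.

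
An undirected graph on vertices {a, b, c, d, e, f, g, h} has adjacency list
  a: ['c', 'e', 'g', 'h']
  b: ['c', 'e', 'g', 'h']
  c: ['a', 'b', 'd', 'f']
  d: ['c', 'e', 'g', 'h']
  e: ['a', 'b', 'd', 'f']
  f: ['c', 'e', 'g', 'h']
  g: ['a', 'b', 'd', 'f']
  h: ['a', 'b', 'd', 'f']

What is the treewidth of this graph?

A width-4 tree decomposition is:
Bags: B1 = {c, d, e, g, h}  B2 = {a, c, e, g, h}  B3 = {c, e, f, g, h}  B4 = {b, c, e, g, h}
Tree: B1–B2, B2–B3, B3–B4
Every bag has size at most 5, so the width is 5 − 1 = 4 and tw(G) ≤ 4. For the lower bound: the 5 vertex sets {d,e}, {a,c}, {f,g}, {h}, {b} are disjoint, each induces a connected subgraph, and every pair is joined by at least one edge of G. Contracting each set to a single vertex therefore yields K_{5} as a minor, and since treewidth is minor-monotone, tw(G) ≥ tw(K_{5}) = 4. Hence tw(G) = 4 exactly.

4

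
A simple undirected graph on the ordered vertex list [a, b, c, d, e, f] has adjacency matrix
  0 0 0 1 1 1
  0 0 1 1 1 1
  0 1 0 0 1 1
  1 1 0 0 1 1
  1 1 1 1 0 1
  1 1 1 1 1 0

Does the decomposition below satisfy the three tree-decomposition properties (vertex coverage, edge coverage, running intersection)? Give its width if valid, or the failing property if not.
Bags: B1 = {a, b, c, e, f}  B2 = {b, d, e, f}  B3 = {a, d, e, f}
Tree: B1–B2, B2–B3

No — bags containing vertex a are not connected in the tree.

A tree decomposition must satisfy three properties: every vertex lies in some bag; for every edge, both endpoints lie together in some bag; and for every vertex, the bags containing it form a connected subtree. Here bags containing vertex a are not connected in the tree, so the decomposition is invalid.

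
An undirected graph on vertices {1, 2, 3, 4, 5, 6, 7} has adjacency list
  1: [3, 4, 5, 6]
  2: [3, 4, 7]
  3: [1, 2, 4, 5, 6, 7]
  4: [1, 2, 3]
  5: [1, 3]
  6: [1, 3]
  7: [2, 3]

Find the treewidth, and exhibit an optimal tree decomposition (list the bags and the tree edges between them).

Treewidth 2.
One optimal decomposition is:
Bags: B1 = {1, 3, 5}  B2 = {1, 3, 4}  B3 = {2, 3, 4}  B4 = {1, 3, 6}  B5 = {2, 3, 7}
Tree: B1–B2, B2–B3, B1–B4, B3–B5

Each bag holds 3 vertices, so the decomposition has width 2, which upper-bounds the treewidth. On the other hand G contains the 3-clique {1, 3, 4}. A clique must lie in a single bag of any decomposition, so no decomposition can have width below 2. Combining the bounds, tw(G) = 2.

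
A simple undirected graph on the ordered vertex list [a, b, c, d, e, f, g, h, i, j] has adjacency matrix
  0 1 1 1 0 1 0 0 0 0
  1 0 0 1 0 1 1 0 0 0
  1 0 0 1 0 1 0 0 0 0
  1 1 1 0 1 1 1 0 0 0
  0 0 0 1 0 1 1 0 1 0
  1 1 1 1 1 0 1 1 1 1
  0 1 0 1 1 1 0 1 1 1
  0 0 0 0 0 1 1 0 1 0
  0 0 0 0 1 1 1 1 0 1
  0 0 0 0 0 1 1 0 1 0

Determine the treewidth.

3

A width-3 tree decomposition is:
Bags: B1 = {e, f, g, i}  B2 = {f, g, h, i}  B3 = {d, e, f, g}  B4 = {f, g, i, j}  B5 = {b, d, f, g}  B6 = {a, b, d, f}  B7 = {a, c, d, f}
Tree: B1–B2, B1–B3, B2–B4, B3–B5, B5–B6, B6–B7
Each bag holds 4 vertices, so the decomposition has width 3, which upper-bounds the treewidth. Conversely, {d, e, f, g} is a clique of size 4, and the vertices of any clique must share a bag in every tree decomposition; so some bag has ≥ 4 vertices and tw(G) ≥ 3. Combining the bounds, tw(G) = 3.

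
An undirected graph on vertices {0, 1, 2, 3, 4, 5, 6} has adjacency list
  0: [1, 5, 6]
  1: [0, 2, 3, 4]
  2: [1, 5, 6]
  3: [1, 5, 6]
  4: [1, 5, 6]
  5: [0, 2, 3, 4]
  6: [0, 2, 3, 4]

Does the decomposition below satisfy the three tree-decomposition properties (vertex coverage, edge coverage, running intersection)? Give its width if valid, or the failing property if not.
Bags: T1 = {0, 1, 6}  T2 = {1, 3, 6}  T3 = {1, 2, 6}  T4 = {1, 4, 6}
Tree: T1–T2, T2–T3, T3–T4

No — vertex 5 appears in no bag.

A tree decomposition must satisfy three properties: every vertex lies in some bag; for every edge, both endpoints lie together in some bag; and for every vertex, the bags containing it form a connected subtree. Here vertex 5 appears in no bag, so the decomposition is invalid.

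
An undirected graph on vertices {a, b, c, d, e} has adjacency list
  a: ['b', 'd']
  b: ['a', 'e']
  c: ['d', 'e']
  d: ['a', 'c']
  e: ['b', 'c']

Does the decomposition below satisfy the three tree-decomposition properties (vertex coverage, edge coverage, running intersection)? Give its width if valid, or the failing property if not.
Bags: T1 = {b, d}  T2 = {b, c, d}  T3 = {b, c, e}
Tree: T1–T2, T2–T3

No — vertex a appears in no bag.

A tree decomposition must satisfy three properties: every vertex lies in some bag; for every edge, both endpoints lie together in some bag; and for every vertex, the bags containing it form a connected subtree. Here vertex a appears in no bag, so the decomposition is invalid.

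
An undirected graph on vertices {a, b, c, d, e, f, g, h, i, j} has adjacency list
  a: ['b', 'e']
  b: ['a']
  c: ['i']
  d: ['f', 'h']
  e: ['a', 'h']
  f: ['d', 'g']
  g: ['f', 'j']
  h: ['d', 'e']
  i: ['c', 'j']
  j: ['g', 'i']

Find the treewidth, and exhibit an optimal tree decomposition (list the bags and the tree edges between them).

Treewidth 1.
One such decomposition:
Bags: B1 = {c, i}  B2 = {i, j}  B3 = {g, j}  B4 = {f, g}  B5 = {d, f}  B6 = {d, h}  B7 = {e, h}  B8 = {a, e}  B9 = {a, b}
Tree: B1–B2, B2–B3, B3–B4, B4–B5, B5–B6, B6–B7, B7–B8, B8–B9

Every bag has size at most 2, so the width is 2 − 1 = 1 and tw(G) ≤ 1. G has an edge, so its treewidth is at least 1. The upper and lower bounds meet at 1, so that is the treewidth.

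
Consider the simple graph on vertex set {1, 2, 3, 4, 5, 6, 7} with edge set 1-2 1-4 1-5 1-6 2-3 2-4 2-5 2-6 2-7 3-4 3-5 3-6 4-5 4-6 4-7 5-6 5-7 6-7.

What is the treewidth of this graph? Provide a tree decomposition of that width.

The largest bag has 5 vertices, giving width 4; this decomposition certifies tw(G) ≤ 4. Conversely, {1, 2, 4, 5, 6} is a clique of size 5, and the vertices of any clique must share a bag in every tree decomposition; so some bag has ≥ 5 vertices and tw(G) ≥ 4. Combining the bounds, tw(G) = 4.

Treewidth 4.
One optimal decomposition is:
Bags: B1 = {1, 2, 4, 5, 6}  B2 = {2, 3, 4, 5, 6}  B3 = {2, 4, 5, 6, 7}
Tree: B1–B2, B1–B3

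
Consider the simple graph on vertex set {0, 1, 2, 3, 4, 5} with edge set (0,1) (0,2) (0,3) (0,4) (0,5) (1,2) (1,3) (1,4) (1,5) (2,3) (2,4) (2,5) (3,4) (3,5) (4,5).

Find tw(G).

A width-5 tree decomposition is:
Bags: B1 = {0, 1, 2, 3, 4, 5}
Tree: (single bag)
A single bag containing all 6 vertices is trivially a valid decomposition of width 5. For the lower bound, the 6 vertices {0, 1, 2, 3, 4, 5} are pairwise adjacent, and any tree decomposition puts a clique entirely inside one bag — forcing width ≥ 5. The upper and lower bounds meet at 5, so that is the treewidth.

5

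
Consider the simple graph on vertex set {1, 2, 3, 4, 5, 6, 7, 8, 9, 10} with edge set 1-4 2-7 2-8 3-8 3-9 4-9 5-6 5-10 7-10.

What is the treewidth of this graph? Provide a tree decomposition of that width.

Every bag has size at most 2, so the width is 2 − 1 = 1 and tw(G) ≤ 1. G has an edge, so its treewidth is at least 1. Hence tw(G) = 1 exactly.

Treewidth 1.
Bags: B1 = {1, 4}  B2 = {4, 9}  B3 = {3, 9}  B4 = {3, 8}  B5 = {2, 8}  B6 = {2, 7}  B7 = {7, 10}  B8 = {5, 10}  B9 = {5, 6}
Tree: B1–B2, B2–B3, B3–B4, B4–B5, B5–B6, B6–B7, B7–B8, B8–B9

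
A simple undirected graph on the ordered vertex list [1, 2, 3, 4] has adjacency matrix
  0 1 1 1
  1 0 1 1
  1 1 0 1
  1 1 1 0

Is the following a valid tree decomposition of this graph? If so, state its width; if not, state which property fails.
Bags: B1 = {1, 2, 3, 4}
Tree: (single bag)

Yes; width 3.

Checking the three conditions: (i) the bags cover all of {1, 2, 3, 4}; (ii) for each edge, some bag contains both endpoints; (iii) the bags containing any fixed vertex form a subtree. All hold, so the decomposition is valid with width 4 − 1 = 3.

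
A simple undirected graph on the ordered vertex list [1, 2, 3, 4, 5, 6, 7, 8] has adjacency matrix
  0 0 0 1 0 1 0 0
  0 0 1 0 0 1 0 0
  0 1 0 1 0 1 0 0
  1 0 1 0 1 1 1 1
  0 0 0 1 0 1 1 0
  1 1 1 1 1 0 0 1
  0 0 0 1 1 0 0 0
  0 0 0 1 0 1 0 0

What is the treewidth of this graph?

A width-2 tree decomposition is:
Bags: B1 = {3, 4, 6}  B2 = {4, 5, 6}  B3 = {1, 4, 6}  B4 = {4, 6, 8}  B5 = {4, 5, 7}  B6 = {2, 3, 6}
Tree: B1–B2, B2–B3, B1–B4, B2–B5, B1–B6
Each bag holds 3 vertices, so the decomposition has width 2, which upper-bounds the treewidth. On the other hand G contains the 3-clique {2, 3, 6}. A clique must lie in a single bag of any decomposition, so no decomposition can have width below 2. The upper and lower bounds meet at 2, so that is the treewidth.

2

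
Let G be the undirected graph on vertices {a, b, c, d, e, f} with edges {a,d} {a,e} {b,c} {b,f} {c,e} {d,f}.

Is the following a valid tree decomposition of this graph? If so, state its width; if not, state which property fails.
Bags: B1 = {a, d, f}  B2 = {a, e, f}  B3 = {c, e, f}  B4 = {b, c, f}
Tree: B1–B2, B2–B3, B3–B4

Yes; width 2.

Checking the three conditions: (i) the bags cover all of {a, b, c, d, e, f}; (ii) for each edge, some bag contains both endpoints; (iii) the bags containing any fixed vertex form a subtree. All hold, so the decomposition is valid with width 3 − 1 = 2.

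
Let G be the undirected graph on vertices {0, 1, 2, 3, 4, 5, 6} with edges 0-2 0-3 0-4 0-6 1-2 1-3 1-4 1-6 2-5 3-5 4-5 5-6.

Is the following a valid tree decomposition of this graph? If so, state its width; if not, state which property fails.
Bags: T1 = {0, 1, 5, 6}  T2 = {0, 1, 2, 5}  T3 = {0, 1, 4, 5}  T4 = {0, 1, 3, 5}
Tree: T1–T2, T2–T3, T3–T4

Yes; width 3.

Checking the three conditions: (i) the bags cover all of {0, 1, 2, 3, 4, 5, 6}; (ii) for each edge, some bag contains both endpoints; (iii) the bags containing any fixed vertex form a subtree. All hold, so the decomposition is valid with width 4 − 1 = 3.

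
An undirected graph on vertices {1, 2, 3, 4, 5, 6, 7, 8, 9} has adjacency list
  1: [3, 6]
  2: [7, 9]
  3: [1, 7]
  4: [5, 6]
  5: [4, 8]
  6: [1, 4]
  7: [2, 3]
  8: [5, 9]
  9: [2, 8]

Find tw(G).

A width-2 tree decomposition is:
Bags: B1 = {2, 8, 9}  B2 = {2, 5, 8}  B3 = {2, 4, 5}  B4 = {2, 4, 6}  B5 = {1, 2, 6}  B6 = {1, 2, 3}  B7 = {2, 3, 7}
Tree: B1–B2, B2–B3, B3–B4, B4–B5, B5–B6, B6–B7
Each bag holds 3 vertices, so the decomposition has width 2, which upper-bounds the treewidth. The edges 2–9–8–5–4–6–1–3–7–2 form a cycle, so G is not a tree and its treewidth is at least 2. Therefore the treewidth is 2.

2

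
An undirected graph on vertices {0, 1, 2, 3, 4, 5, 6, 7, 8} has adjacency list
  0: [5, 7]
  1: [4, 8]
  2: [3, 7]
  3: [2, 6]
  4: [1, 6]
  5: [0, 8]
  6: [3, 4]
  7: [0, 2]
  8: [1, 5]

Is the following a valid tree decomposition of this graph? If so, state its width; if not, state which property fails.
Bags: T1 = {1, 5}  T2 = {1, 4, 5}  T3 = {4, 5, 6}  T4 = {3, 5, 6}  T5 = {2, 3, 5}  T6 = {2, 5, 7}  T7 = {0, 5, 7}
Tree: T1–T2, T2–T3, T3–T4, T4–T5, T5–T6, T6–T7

No — vertex 8 appears in no bag.

A tree decomposition must satisfy three properties: every vertex lies in some bag; for every edge, both endpoints lie together in some bag; and for every vertex, the bags containing it form a connected subtree. Here vertex 8 appears in no bag, so the decomposition is invalid.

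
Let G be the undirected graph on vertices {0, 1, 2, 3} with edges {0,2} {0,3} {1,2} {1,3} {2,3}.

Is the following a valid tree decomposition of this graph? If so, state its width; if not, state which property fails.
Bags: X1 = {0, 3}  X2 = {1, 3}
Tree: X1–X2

No — vertex 2 appears in no bag.

A tree decomposition must satisfy three properties: every vertex lies in some bag; for every edge, both endpoints lie together in some bag; and for every vertex, the bags containing it form a connected subtree. Here vertex 2 appears in no bag, so the decomposition is invalid.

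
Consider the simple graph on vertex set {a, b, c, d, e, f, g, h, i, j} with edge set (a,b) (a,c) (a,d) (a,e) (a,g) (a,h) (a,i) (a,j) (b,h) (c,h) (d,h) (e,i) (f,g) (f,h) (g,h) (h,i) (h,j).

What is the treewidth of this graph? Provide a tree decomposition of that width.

Treewidth 2.
One such decomposition:
Bags: B1 = {a, d, h}  B2 = {a, g, h}  B3 = {a, h, i}  B4 = {a, h, j}  B5 = {a, e, i}  B6 = {f, g, h}  B7 = {a, b, h}  B8 = {a, c, h}
Tree: B1–B2, B1–B3, B1–B4, B3–B5, B2–B6, B4–B7, B2–B8

The largest bag has 3 vertices, giving width 2; this decomposition certifies tw(G) ≤ 2. On the other hand G contains the 3-clique {a, e, i}. A clique must lie in a single bag of any decomposition, so no decomposition can have width below 2. Therefore the treewidth is 2.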